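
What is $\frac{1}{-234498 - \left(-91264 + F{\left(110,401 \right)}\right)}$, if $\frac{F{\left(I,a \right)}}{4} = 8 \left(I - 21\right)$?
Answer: $- \frac{1}{146082} \approx -6.8455 \cdot 10^{-6}$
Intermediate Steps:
$F{\left(I,a \right)} = -672 + 32 I$ ($F{\left(I,a \right)} = 4 \cdot 8 \left(I - 21\right) = 4 \cdot 8 \left(-21 + I\right) = 4 \left(-168 + 8 I\right) = -672 + 32 I$)
$\frac{1}{-234498 - \left(-91264 + F{\left(110,401 \right)}\right)} = \frac{1}{-234498 + \left(273184 - \left(\left(\left(-672 + 32 \cdot 110\right) + 76803\right) + 105117\right)\right)} = \frac{1}{-234498 + \left(273184 - \left(\left(\left(-672 + 3520\right) + 76803\right) + 105117\right)\right)} = \frac{1}{-234498 + \left(273184 - \left(\left(2848 + 76803\right) + 105117\right)\right)} = \frac{1}{-234498 + \left(273184 - \left(79651 + 105117\right)\right)} = \frac{1}{-234498 + \left(273184 - 184768\right)} = \frac{1}{-234498 + 88416} = \frac{1}{-146082} = - \frac{1}{146082}$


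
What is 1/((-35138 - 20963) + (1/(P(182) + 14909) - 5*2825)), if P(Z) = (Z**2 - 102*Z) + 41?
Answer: -29510/2072369259 ≈ -1.4240e-5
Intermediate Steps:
P(Z) = 41 + Z**2 - 102*Z
1/((-35138 - 20963) + (1/(P(182) + 14909) - 5*2825)) = 1/((-35138 - 20963) + (1/((41 + 182**2 - 102*182) + 14909) - 5*2825)) = 1/(-56101 + (1/((41 + 33124 - 18564) + 14909) - 14125)) = 1/(-56101 + (1/(14601 + 14909) - 14125)) = 1/(-56101 + (1/29510 - 14125)) = 1/(-56101 - 416828749/29510) = 1/(-2072369259/29510) = -29510/2072369259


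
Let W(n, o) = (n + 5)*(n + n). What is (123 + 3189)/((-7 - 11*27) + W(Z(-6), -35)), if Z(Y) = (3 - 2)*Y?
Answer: -828/73 ≈ -11.342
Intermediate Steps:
Z(Y) = Y (Z(Y) = 1*Y = Y)
W(n, o) = 2*n*(5 + n) (W(n, o) = (5 + n)*(2*n) = 2*n*(5 + n))
(123 + 3189)/((-7 - 11*27) + W(Z(-6), -35)) = (123 + 3189)/((-7 - 11*27) + 2*(-6)*(5 - 6)) = 3312/((-7 - 297) + 2*(-6)*(-1)) = 3312/(-304 + 12) = 3312/(-292) = 3312*(-1/292) = -828/73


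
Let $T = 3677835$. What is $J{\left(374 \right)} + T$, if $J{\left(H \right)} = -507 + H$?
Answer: $3677702$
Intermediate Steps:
$J{\left(374 \right)} + T = \left(-507 + 374\right) + 3677835 = -133 + 3677835 = 3677702$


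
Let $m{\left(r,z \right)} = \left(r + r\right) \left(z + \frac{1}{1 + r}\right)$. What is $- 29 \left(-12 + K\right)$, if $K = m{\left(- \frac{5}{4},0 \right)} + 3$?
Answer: $-29$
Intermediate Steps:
$m{\left(r,z \right)} = 2 r \left(z + \frac{1}{1 + r}\right)$
$K = 13$ ($K = \frac{2 \left(- \frac{5}{4}\right) \left(1 + 0 + - \frac{5}{4} \cdot 0\right)}{1 - \frac{5}{4}} + 3 = \frac{2 \left(\left(-5\right) \frac{1}{4}\right) \left(1 + 0 + \left(-5\right) \frac{1}{4} \cdot 0\right)}{1 - \frac{5}{4}} + 3 = 2 \left(- \frac{5}{4}\right) \frac{1}{1 - \frac{5}{4}} \left(1 + 0 - 0\right) + 3 = 2 \left(- \frac{5}{4}\right) \frac{1}{- \frac{1}{4}} \left(1 + 0 + 0\right) + 3 = 2 \left(- \frac{5}{4}\right) \left(-4\right) 1 + 3 = 10 + 3 = 13$)
$- 29 \left(-12 + K\right) = - 29 \left(-12 + 13\right) = \left(-29\right) 1 = -29$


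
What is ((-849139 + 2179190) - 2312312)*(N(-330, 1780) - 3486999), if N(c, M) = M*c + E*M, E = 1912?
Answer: 659135439179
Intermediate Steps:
N(c, M) = 1912*M + M*c (N(c, M) = M*c + 1912*M = 1912*M + M*c)
((-849139 + 2179190) - 2312312)*(N(-330, 1780) - 3486999) = ((-849139 + 2179190) - 2312312)*(1780*(1912 - 330) - 3486999) = (1330051 - 2312312)*(1780*1582 - 3486999) = -982261*(2815960 - 3486999) = -982261*(-671039) = 659135439179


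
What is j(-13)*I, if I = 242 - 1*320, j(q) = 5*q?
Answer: 5070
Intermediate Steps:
I = -78 (I = 242 - 320 = -78)
j(-13)*I = (5*(-13))*(-78) = -65*(-78) = 5070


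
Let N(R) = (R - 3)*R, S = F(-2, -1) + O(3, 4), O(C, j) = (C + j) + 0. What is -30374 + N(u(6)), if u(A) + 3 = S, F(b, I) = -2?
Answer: -30376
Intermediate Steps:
O(C, j) = C + j
S = 5 (S = -2 + (3 + 4) = -2 + 7 = 5)
u(A) = 2 (u(A) = -3 + 5 = 2)
N(R) = R*(-3 + R) (N(R) = (-3 + R)*R = R*(-3 + R))
-30374 + N(u(6)) = -30374 + 2*(-3 + 2) = -30374 + 2*(-1) = -30374 - 2 = -30376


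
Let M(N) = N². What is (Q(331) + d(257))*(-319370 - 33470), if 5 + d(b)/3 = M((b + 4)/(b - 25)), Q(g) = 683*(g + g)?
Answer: -1276249933835/8 ≈ -1.5953e+11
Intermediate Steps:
Q(g) = 1366*g (Q(g) = 683*(2*g) = 1366*g)
d(b) = -15 + 3*(4 + b)²/(-25 + b)² (d(b) = -15 + 3*((b + 4)/(b - 25))² = -15 + 3*((4 + b)/(-25 + b))² = -15 + 3*((4 + b)²/(-25 + b)²) = -15 + 3*(4 + b)²/(-25 + b)²)
(Q(331) + d(257))*(-319370 - 33470) = (1366*331 + (-15 + 3*(4 + 257)²/(-25 + 257)²))*(-319370 - 33470) = (452146 + (-15 + 3*261²/232²))*(-352840) = (452146 + (-15 + 3*(1/53824)*68121))*(-352840) = (452146 + (-15 + 243/64))*(-352840) = (452146 - 717/64)*(-352840) = (28936627/64)*(-352840) = -1276249933835/8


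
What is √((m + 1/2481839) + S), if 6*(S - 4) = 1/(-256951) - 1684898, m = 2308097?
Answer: √3297786691611798673681495589354/1275422025778 ≈ 1423.8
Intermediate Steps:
S = -144310019725/513902 (S = 4 + (1/(-256951) - 1684898)/6 = 4 + (-1/256951 - 1684898)/6 = 4 + (⅙)*(-432936225999/256951) = 4 - 144312075333/513902 = -144310019725/513902 ≈ -2.8081e+5)
√((m + 1/2481839) + S) = √((2308097 + 1/2481839) - 144310019725/513902) = √(5728325150384/2481839 - 144310019725/513902) = √(2585643516388364093/1275422025778) = √3297786691611798673681495589354/1275422025778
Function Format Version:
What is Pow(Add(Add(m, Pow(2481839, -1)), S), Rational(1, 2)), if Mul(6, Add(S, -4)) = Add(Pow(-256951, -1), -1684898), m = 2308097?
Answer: Mul(Rational(1, 1275422025778), Pow(3297786691611798673681495589354, Rational(1, 2))) ≈ 1423.8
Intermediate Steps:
S = Rational(-144310019725, 513902) (S = Add(4, Mul(Rational(1, 6), Add(Pow(-256951, -1), -1684898))) = Add(4, Mul(Rational(1, 6), Add(Rational(-1, 256951), -1684898))) = Add(4, Mul(Rational(1, 6), Rational(-432936225999, 256951))) = Add(4, Rational(-144312075333, 513902)) = Rational(-144310019725, 513902) ≈ -2.8081e+5)
Pow(Add(Add(m, Pow(2481839, -1)), S), Rational(1, 2)) = Pow(Add(Add(2308097, Pow(2481839, -1)), Rational(-144310019725, 513902)), Rational(1, 2)) = Pow(Add(Add(2308097, Rational(1, 2481839)), Rational(-144310019725, 513902)), Rational(1, 2)) = Pow(Add(Rational(5728325150384, 2481839), Rational(-144310019725, 513902)), Rational(1, 2)) = Pow(Rational(2585643516388364093, 1275422025778), Rational(1, 2)) = Mul(Rational(1, 1275422025778), Pow(3297786691611798673681495589354, Rational(1, 2)))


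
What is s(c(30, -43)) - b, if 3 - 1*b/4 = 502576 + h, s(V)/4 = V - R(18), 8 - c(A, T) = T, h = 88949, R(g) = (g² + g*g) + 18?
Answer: 2363628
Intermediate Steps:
R(g) = 18 + 2*g² (R(g) = (g² + g²) + 18 = 2*g² + 18 = 18 + 2*g²)
c(A, T) = 8 - T
s(V) = -2664 + 4*V (s(V) = 4*(V - (18 + 2*18²)) = 4*(V - (18 + 2*324)) = 4*(V - (18 + 648)) = 4*(V - 1*666) = 4*(V - 666) = 4*(-666 + V) = -2664 + 4*V)
b = -2366088 (b = 12 - 4*(502576 + 88949) = 12 - 4*591525 = 12 - 2366100 = -2366088)
s(c(30, -43)) - b = (-2664 + 4*(8 - 1*(-43))) - 1*(-2366088) = (-2664 + 4*(8 + 43)) + 2366088 = (-2664 + 4*51) + 2366088 = (-2664 + 204) + 2366088 = -2460 + 2366088 = 2363628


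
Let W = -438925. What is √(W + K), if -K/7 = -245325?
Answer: 5*√51134 ≈ 1130.6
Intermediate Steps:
K = 1717275 (K = -7*(-245325) = 1717275)
√(W + K) = √(-438925 + 1717275) = √1278350 = 5*√51134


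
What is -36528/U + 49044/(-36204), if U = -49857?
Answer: -31186861/50139523 ≈ -0.62200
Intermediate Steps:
-36528/U + 49044/(-36204) = -36528/(-49857) + 49044/(-36204) = -36528*(-1/49857) + 49044*(-1/36204) = 12176/16619 - 4087/3017 = -31186861/50139523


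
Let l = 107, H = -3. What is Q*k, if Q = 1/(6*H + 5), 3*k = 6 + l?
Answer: -113/39 ≈ -2.8974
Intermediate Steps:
k = 113/3 (k = (6 + 107)/3 = (⅓)*113 = 113/3 ≈ 37.667)
Q = -1/13 (Q = 1/(6*(-3) + 5) = 1/(-18 + 5) = 1/(-13) = -1/13 ≈ -0.076923)
Q*k = -1/13*113/3 = -113/39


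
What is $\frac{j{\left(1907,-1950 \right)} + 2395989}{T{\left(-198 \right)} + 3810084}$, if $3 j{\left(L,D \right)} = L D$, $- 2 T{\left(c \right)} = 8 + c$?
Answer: $\frac{1156439}{3810179} \approx 0.30351$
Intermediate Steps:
$T{\left(c \right)} = -4 - \frac{c}{2}$ ($T{\left(c \right)} = - \frac{8 + c}{2} = -4 - \frac{c}{2}$)
$j{\left(L,D \right)} = \frac{D L}{3}$ ($j{\left(L,D \right)} = \frac{L D}{3} = \frac{D L}{3}$)
$\frac{j{\left(1907,-1950 \right)} + 2395989}{T{\left(-198 \right)} + 3810084} = \frac{\frac{1}{3} \left(-1950\right) 1907 + 2395989}{\left(-4 - -99\right) + 3810084} = \frac{-1239550 + 2395989}{\left(-4 + 99\right) + 3810084} = \frac{1156439}{95 + 3810084} = \frac{1156439}{3810179}$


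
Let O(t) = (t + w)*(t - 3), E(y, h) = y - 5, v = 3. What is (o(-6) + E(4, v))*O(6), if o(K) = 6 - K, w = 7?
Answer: 429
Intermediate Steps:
E(y, h) = -5 + y
O(t) = (-3 + t)*(7 + t) (O(t) = (t + 7)*(t - 3) = (7 + t)*(-3 + t) = (-3 + t)*(7 + t))
(o(-6) + E(4, v))*O(6) = ((6 - 1*(-6)) + (-5 + 4))*(-21 + 6² + 4*6) = ((6 + 6) - 1)*(-21 + 36 + 24) = (12 - 1)*39 = 11*39 = 429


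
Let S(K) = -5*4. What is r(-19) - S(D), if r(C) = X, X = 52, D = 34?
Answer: 72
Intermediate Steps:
S(K) = -20
r(C) = 52
r(-19) - S(D) = 52 - 1*(-20) = 52 + 20 = 72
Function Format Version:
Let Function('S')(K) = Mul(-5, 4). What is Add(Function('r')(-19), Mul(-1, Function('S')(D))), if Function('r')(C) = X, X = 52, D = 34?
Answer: 72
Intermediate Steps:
Function('S')(K) = -20
Function('r')(C) = 52
Add(Function('r')(-19), Mul(-1, Function('S')(D))) = Add(52, Mul(-1, -20)) = Add(52, 20) = 72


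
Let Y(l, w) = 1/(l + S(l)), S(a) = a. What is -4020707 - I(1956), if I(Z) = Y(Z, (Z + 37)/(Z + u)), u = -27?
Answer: -15729005785/3912 ≈ -4.0207e+6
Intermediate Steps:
Y(l, w) = 1/(2*l) (Y(l, w) = 1/(l + l) = 1/(2*l))
I(Z) = 1/(2*Z)
-4020707 - I(1956) = -4020707 - 1/(2*1956) = -4020707 - 1*1/3912 = -4020707 - 1/3912 = -15729005785/3912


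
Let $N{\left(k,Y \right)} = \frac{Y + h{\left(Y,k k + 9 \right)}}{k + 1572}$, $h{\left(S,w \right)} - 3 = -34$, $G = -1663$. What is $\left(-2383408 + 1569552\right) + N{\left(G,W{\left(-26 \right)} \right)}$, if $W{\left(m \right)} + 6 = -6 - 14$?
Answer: $- \frac{74060839}{91} \approx -8.1386 \cdot 10^{5}$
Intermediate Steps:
$W{\left(m \right)} = -26$ ($W{\left(m \right)} = -6 - 20 = -26$)
$h{\left(S,w \right)} = -31$ ($h{\left(S,w \right)} = 3 - 34 = -31$)
$N{\left(k,Y \right)} = \frac{-31 + Y}{1572 + k}$ ($N{\left(k,Y \right)} = \frac{Y - 31}{k + 1572} = \frac{-31 + Y}{1572 + k}$)
$\left(-2383408 + 1569552\right) + N{\left(G,W{\left(-26 \right)} \right)} = \left(-2383408 + 1569552\right) + \frac{-31 - 26}{1572 - 1663} = -813856 + \frac{1}{-91} \left(-57\right) = -813856 - - \frac{57}{91} = -813856 + \frac{57}{91} = - \frac{74060839}{91}$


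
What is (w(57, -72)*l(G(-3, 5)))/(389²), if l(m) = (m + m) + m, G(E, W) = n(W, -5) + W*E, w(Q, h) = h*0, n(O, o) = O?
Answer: 0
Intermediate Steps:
w(Q, h) = 0
G(E, W) = W + E*W (G(E, W) = W + W*E = W + E*W)
l(m) = 3*m (l(m) = 2*m + m = 3*m)
(w(57, -72)*l(G(-3, 5)))/(389²) = (0*(3*(5*(1 - 3))))/(389²) = (0*(3*(5*(-2))))/151321 = (0*(3*(-10)))*(1/151321) = (0*(-30))*(1/151321) = 0*(1/151321) = 0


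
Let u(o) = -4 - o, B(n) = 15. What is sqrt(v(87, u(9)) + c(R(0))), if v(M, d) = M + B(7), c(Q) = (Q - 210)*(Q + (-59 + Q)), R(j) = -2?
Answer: sqrt(13458) ≈ 116.01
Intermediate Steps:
c(Q) = (-210 + Q)*(-59 + 2*Q)
v(M, d) = 15 + M (v(M, d) = M + 15 = 15 + M)
sqrt(v(87, u(9)) + c(R(0))) = sqrt((15 + 87) + (12390 - 479*(-2) + 2*(-2)**2)) = sqrt(102 + (12390 + 958 + 2*4)) = sqrt(102 + (12390 + 958 + 8)) = sqrt(102 + 13356) = sqrt(13458)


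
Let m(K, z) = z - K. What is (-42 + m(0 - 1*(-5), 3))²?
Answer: 1936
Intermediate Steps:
(-42 + m(0 - 1*(-5), 3))² = (-42 + (3 - (0 - 1*(-5))))² = (-42 + (3 - (0 + 5)))² = (-42 + (3 - 1*5))² = (-42 + (3 - 5))² = (-42 - 2)² = (-44)² = 1936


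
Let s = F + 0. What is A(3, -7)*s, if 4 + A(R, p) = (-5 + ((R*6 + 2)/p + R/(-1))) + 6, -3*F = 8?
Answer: 496/21 ≈ 23.619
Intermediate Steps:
F = -8/3 (F = -1/3*8 = -8/3 ≈ -2.6667)
A(R, p) = -3 - R + (2 + 6*R)/p (A(R, p) = -4 + ((-5 + ((R*6 + 2)/p + R/(-1))) + 6) = -4 + ((-5 + ((6*R + 2)/p + R*(-1))) + 6) = -4 + ((-5 + ((2 + 6*R)/p - R)) + 6) = -4 + ((-5 + (-R + (2 + 6*R)/p)) + 6) = -4 + ((-5 - R + (2 + 6*R)/p) + 6) = -4 + (1 - R + (2 + 6*R)/p) = -3 - R + (2 + 6*R)/p)
s = -8/3 (s = -8/3 + 0 = -8/3 ≈ -2.6667)
A(3, -7)*s = ((2 + 6*3 - 1*(-7)*(3 + 3))/(-7))*(-8/3) = -(2 + 18 - 1*(-7)*6)/7*(-8/3) = -(2 + 18 + 42)/7*(-8/3) = -1/7*62*(-8/3) = -62/7*(-8/3) = 496/21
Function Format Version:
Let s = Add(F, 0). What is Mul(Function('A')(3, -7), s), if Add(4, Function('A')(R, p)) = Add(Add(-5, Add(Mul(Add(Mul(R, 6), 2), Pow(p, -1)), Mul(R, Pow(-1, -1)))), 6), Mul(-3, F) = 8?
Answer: Rational(496, 21) ≈ 23.619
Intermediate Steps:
F = Rational(-8, 3) (F = Mul(Rational(-1, 3), 8) = Rational(-8, 3) ≈ -2.6667)
Function('A')(R, p) = Add(-3, Mul(-1, R), Mul(Pow(p, -1), Add(2, Mul(6, R)))) (Function('A')(R, p) = Add(-4, Add(Add(-5, Add(Mul(Add(Mul(R, 6), 2), Pow(p, -1)), Mul(R, Pow(-1, -1)))), 6)) = Add(-4, Add(Add(-5, Add(Mul(Add(Mul(6, R), 2), Pow(p, -1)), Mul(R, -1))), 6)) = Add(-4, Add(Add(-5, Add(Mul(Add(2, Mul(6, R)), Pow(p, -1)), Mul(-1, R))), 6)) = Add(-4, Add(Add(-5, Add(Mul(Pow(p, -1), Add(2, Mul(6, R))), Mul(-1, R))), 6)) = Add(-4, Add(Add(-5, Add(Mul(-1, R), Mul(Pow(p, -1), Add(2, Mul(6, R))))), 6)) = Add(-4, Add(Add(-5, Mul(-1, R), Mul(Pow(p, -1), Add(2, Mul(6, R)))), 6)) = Add(-4, Add(1, Mul(-1, R), Mul(Pow(p, -1), Add(2, Mul(6, R))))) = Add(-3, Mul(-1, R), Mul(Pow(p, -1), Add(2, Mul(6, R)))))
s = Rational(-8, 3) (s = Add(Rational(-8, 3), 0) = Rational(-8, 3) ≈ -2.6667)
Mul(Function('A')(3, -7), s) = Mul(Mul(Pow(-7, -1), Add(2, Mul(6, 3), Mul(-1, -7, Add(3, 3)))), Rational(-8, 3)) = Mul(Mul(Rational(-1, 7), Add(2, 18, Mul(-1, -7, 6))), Rational(-8, 3)) = Mul(Mul(Rational(-1, 7), Add(2, 18, 42)), Rational(-8, 3)) = Mul(Mul(Rational(-1, 7), 62), Rational(-8, 3)) = Mul(Rational(-62, 7), Rational(-8, 3)) = Rational(496, 21)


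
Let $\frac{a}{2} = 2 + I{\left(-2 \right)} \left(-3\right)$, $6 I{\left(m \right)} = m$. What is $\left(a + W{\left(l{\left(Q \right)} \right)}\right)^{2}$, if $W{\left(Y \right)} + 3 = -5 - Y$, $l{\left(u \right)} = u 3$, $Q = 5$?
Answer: $289$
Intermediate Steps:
$I{\left(m \right)} = \frac{m}{6}$
$l{\left(u \right)} = 3 u$
$a = 6$ ($a = 2 \left(2 + \frac{1}{6} \left(-2\right) \left(-3\right)\right) = 2 \left(2 - -1\right) = 2 \left(2 + 1\right) = 2 \cdot 3 = 6$)
$W{\left(Y \right)} = -8 - Y$ ($W{\left(Y \right)} = -3 - \left(5 + Y\right) = -8 - Y$)
$\left(a + W{\left(l{\left(Q \right)} \right)}\right)^{2} = \left(6 - \left(8 + 3 \cdot 5\right)\right)^{2} = \left(6 - 23\right)^{2} = \left(-17\right)^{2} = 289$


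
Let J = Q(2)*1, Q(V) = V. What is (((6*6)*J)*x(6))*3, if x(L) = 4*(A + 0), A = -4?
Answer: -3456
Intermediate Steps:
J = 2 (J = 2*1 = 2)
x(L) = -16 (x(L) = 4*(-4 + 0) = 4*(-4) = -16)
(((6*6)*J)*x(6))*3 = (((6*6)*2)*(-16))*3 = ((36*2)*(-16))*3 = (72*(-16))*3 = -1152*3 = -3456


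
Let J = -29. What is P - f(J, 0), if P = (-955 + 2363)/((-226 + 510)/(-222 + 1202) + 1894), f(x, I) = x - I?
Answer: 1254899/42191 ≈ 29.743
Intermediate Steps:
P = 31360/42191 (P = 1408/(284/980 + 1894) = 1408/(284*(1/980) + 1894) = 1408/(71/245 + 1894) = 1408/(464101/245) = 1408*(245/464101) = 31360/42191 ≈ 0.74329)
P - f(J, 0) = 31360/42191 - (-29 - 1*0) = 31360/42191 - (-29 + 0) = 31360/42191 - 1*(-29) = 31360/42191 + 29 = 1254899/42191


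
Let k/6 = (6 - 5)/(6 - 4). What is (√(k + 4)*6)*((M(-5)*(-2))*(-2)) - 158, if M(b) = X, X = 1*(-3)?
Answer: -158 - 72*√7 ≈ -348.49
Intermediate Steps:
X = -3
M(b) = -3
k = 3 (k = 6*((6 - 5)/(6 - 4)) = 6*(1/2) = 6*(1*(½)) = 6*(½) = 3)
(√(k + 4)*6)*((M(-5)*(-2))*(-2)) - 158 = (√(3 + 4)*6)*(-3*(-2)*(-2)) - 158 = (√7*6)*(6*(-2)) - 158 = (6*√7)*(-12) - 158 = -72*√7 - 158 = -158 - 72*√7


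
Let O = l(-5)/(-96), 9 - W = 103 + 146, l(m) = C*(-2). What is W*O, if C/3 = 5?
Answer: -75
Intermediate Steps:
C = 15 (C = 3*5 = 15)
l(m) = -30 (l(m) = 15*(-2) = -30)
W = -240 (W = 9 - (103 + 146) = 9 - 1*249 = 9 - 249 = -240)
O = 5/16 (O = -30/(-96) = -30*(-1/96) = 5/16 ≈ 0.31250)
W*O = -240*5/16 = -75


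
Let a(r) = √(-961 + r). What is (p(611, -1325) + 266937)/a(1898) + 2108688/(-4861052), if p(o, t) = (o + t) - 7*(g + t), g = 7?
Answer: -527172/1215263 + 275449*√937/937 ≈ 8998.1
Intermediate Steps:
p(o, t) = -49 + o - 6*t (p(o, t) = (o + t) - 7*(7 + t) = (o + t) + (-49 - 7*t) = -49 + o - 6*t)
(p(611, -1325) + 266937)/a(1898) + 2108688/(-4861052) = ((-49 + 611 - 6*(-1325)) + 266937)/(√(-961 + 1898)) + 2108688/(-4861052) = ((-49 + 611 + 7950) + 266937)/(√937) + 2108688*(-1/4861052) = (8512 + 266937)*(√937/937) - 527172/1215263 = 275449*(√937/937) - 527172/1215263 = 275449*√937/937 - 527172/1215263 = -527172/1215263 + 275449*√937/937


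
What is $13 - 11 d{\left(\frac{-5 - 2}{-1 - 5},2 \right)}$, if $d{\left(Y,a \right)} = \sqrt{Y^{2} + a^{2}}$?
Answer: $13 - \frac{11 \sqrt{193}}{6} \approx -12.469$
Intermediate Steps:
$13 - 11 d{\left(\frac{-5 - 2}{-1 - 5},2 \right)} = 13 - 11 \sqrt{\left(\frac{-5 - 2}{-1 - 5}\right)^{2} + 2^{2}} = 13 - 11 \sqrt{\left(- \frac{7}{-6}\right)^{2} + 4} = 13 - 11 \sqrt{\left(\left(-7\right) \left(- \frac{1}{6}\right)\right)^{2} + 4} = 13 - 11 \sqrt{\left(\frac{7}{6}\right)^{2} + 4} = 13 - 11 \sqrt{\frac{49}{36} + 4} = 13 - 11 \sqrt{\frac{193}{36}} = 13 - 11 \frac{\sqrt{193}}{6} = 13 - \frac{11 \sqrt{193}}{6}$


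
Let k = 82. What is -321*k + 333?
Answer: -25989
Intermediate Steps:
-321*k + 333 = -321*82 + 333 = -26322 + 333 = -25989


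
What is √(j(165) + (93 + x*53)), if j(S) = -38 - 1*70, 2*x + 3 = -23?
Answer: 8*I*√11 ≈ 26.533*I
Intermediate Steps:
x = -13 (x = -3/2 + (½)*(-23) = -3/2 - 23/2 = -13)
j(S) = -108 (j(S) = -38 - 70 = -108)
√(j(165) + (93 + x*53)) = √(-108 + (93 - 13*53)) = √(-108 + (93 - 689)) = √(-108 - 596) = √(-704) = 8*I*√11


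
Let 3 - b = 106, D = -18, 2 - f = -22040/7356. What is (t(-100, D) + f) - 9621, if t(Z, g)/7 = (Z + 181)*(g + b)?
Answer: -143852104/1839 ≈ -78223.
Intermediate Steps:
f = 9188/1839 (f = 2 - (-22040)/7356 = 2 - 1*(-5510/1839) = 2 + 5510/1839 = 9188/1839 ≈ 4.9962)
b = -103 (b = 3 - 1*106 = 3 - 106 = -103)
t(Z, g) = 7*(-103 + g)*(181 + Z) (t(Z, g) = 7*((Z + 181)*(g - 103)) = 7*((181 + Z)*(-103 + g)) = 7*((-103 + g)*(181 + Z)) = 7*(-103 + g)*(181 + Z))
(t(-100, D) + f) - 9621 = ((-130501 - 721*(-100) + 1267*(-18) + 7*(-100)*(-18)) + 9188/1839) - 9621 = ((-130501 + 72100 - 22806 + 12600) + 9188/1839) - 9621 = (-68607 + 9188/1839) - 9621 = -126159085/1839 - 9621 = -143852104/1839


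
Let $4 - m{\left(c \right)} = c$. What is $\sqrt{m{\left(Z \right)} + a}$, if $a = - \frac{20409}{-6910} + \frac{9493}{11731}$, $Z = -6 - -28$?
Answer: $\frac{i \sqrt{93551702526736910}}{81061210} \approx 3.7732 i$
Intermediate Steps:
$Z = 22$ ($Z = -6 + 28 = 22$)
$m{\left(c \right)} = 4 - c$
$a = \frac{305014609}{81061210}$ ($a = \left(-20409\right) \left(- \frac{1}{6910}\right) + 9493 \cdot \frac{1}{11731} = \frac{20409}{6910} + \frac{9493}{11731} = \frac{305014609}{81061210} \approx 3.7628$)
$\sqrt{m{\left(Z \right)} + a} = \sqrt{\left(4 - 22\right) + \frac{305014609}{81061210}} = \sqrt{-18 + \frac{305014609}{81061210}} = \sqrt{- \frac{1154087171}{81061210}} = \frac{i \sqrt{93551702526736910}}{81061210}$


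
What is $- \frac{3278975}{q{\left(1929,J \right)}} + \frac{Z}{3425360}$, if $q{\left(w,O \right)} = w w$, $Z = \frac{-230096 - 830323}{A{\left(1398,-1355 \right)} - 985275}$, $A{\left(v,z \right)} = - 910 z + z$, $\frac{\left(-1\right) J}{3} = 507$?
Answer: $- \frac{307523557717455131}{348982878893428800} \approx -0.8812$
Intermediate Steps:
$J = -1521$ ($J = \left(-3\right) 507 = -1521$)
$A{\left(v,z \right)} = - 909 z$
$Z = - \frac{353473}{82140}$ ($Z = \frac{-230096 - 830323}{\left(-909\right) \left(-1355\right) - 985275} = - \frac{1060419}{1231695 - 985275} = - \frac{1060419}{246420} = \left(-1060419\right) \frac{1}{246420} = - \frac{353473}{82140} \approx -4.3033$)
$q{\left(w,O \right)} = w^{2}$
$- \frac{3278975}{q{\left(1929,J \right)}} + \frac{Z}{3425360} = - \frac{3278975}{1929^{2}} - \frac{353473}{82140 \cdot 3425360} = - \frac{3278975}{3721041} - \frac{353473}{281359070400} = - \frac{307523557717455131}{348982878893428800}$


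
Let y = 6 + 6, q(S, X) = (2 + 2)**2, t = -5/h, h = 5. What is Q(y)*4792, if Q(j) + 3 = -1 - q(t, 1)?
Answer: -95840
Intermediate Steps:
t = -1 (t = -5/5 = -5*1/5 = -1)
q(S, X) = 16 (q(S, X) = 4**2 = 16)
y = 12
Q(j) = -20 (Q(j) = -3 + (-1 - 1*16) = -3 + (-1 - 16) = -3 - 17 = -20)
Q(y)*4792 = -20*4792 = -95840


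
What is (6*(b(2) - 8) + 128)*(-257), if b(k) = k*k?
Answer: -26728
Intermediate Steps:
b(k) = k²
(6*(b(2) - 8) + 128)*(-257) = (6*(2² - 8) + 128)*(-257) = (6*(4 - 8) + 128)*(-257) = (6*(-4) + 128)*(-257) = (-24 + 128)*(-257) = 104*(-257) = -26728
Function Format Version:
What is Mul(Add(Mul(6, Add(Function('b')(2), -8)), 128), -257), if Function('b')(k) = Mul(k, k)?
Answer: -26728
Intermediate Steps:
Function('b')(k) = Pow(k, 2)
Mul(Add(Mul(6, Add(Function('b')(2), -8)), 128), -257) = Mul(Add(Mul(6, Add(Pow(2, 2), -8)), 128), -257) = Mul(Add(Mul(6, Add(4, -8)), 128), -257) = Mul(Add(Mul(6, -4), 128), -257) = Mul(Add(-24, 128), -257) = Mul(104, -257) = -26728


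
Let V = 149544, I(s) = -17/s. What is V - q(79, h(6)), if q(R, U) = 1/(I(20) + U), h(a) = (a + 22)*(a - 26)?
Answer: 1677435068/11217 ≈ 1.4954e+5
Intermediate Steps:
h(a) = (-26 + a)*(22 + a) (h(a) = (22 + a)*(-26 + a) = (-26 + a)*(22 + a))
q(R, U) = 1/(-17/20 + U)
V - q(79, h(6)) = 149544 - 20/(-17 + 20*(-572 + 6**2 - 4*6)) = 149544 - 20/(-17 + 20*(-572 + 36 - 24)) = 149544 - 20/(-17 + 20*(-560)) = 149544 - 20/(-17 - 11200) = 149544 - 20/(-11217) = 149544 - 20*(-1)/11217 = 149544 - 1*(-20/11217) = 149544 + 20/11217 = 1677435068/11217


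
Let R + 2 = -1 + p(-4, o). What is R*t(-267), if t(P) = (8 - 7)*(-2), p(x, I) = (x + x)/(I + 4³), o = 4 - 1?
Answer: 418/67 ≈ 6.2388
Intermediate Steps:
o = 3
p(x, I) = 2*x/(64 + I) (p(x, I) = (2*x)/(I + 64) = (2*x)/(64 + I) = 2*x/(64 + I))
t(P) = -2 (t(P) = 1*(-2) = -2)
R = -209/67 (R = -2 + (-1 + 2*(-4)/(64 + 3)) = -2 + (-1 + 2*(-4)/67) = -2 + (-1 + 2*(-4)*(1/67)) = -2 + (-1 - 8/67) = -2 - 75/67 = -209/67 ≈ -3.1194)
R*t(-267) = -209/67*(-2) = 418/67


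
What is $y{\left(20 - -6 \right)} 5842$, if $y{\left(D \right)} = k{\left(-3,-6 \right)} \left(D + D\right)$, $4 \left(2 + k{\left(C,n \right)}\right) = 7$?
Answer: $-75946$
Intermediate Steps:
$k{\left(C,n \right)} = - \frac{1}{4}$ ($k{\left(C,n \right)} = -2 + \frac{1}{4} \cdot 7 = -2 + \frac{7}{4} = - \frac{1}{4}$)
$y{\left(D \right)} = - \frac{D}{2}$ ($y{\left(D \right)} = - \frac{D + D}{4} = - \frac{2 D}{4} = - \frac{D}{2}$)
$y{\left(20 - -6 \right)} 5842 = - \frac{20 - -6}{2} \cdot 5842 = - \frac{20 + 6}{2} \cdot 5842 = \left(- \frac{1}{2}\right) 26 \cdot 5842 = \left(-13\right) 5842 = -75946$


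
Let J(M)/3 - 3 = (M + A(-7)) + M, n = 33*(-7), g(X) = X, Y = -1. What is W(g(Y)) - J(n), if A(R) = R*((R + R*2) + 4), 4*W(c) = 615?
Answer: 4695/4 ≈ 1173.8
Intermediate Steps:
W(c) = 615/4 (W(c) = (¼)*615 = 615/4)
n = -231
A(R) = R*(4 + 3*R) (A(R) = R*((R + 2*R) + 4) = R*(3*R + 4) = R*(4 + 3*R))
J(M) = 366 + 6*M (J(M) = 9 + 3*((M - 7*(4 + 3*(-7))) + M) = 9 + 3*((M - 7*(4 - 21)) + M) = 9 + 3*((M - 7*(-17)) + M) = 9 + 3*((M + 119) + M) = 9 + 3*((119 + M) + M) = 9 + 3*(119 + 2*M) = 9 + (357 + 6*M) = 366 + 6*M)
W(g(Y)) - J(n) = 615/4 - (366 + 6*(-231)) = 615/4 - (366 - 1386) = 615/4 - 1*(-1020) = 615/4 + 1020 = 4695/4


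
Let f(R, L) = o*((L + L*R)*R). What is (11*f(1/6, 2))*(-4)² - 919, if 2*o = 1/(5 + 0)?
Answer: -41047/45 ≈ -912.16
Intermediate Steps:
o = ⅒ (o = 1/(2*(5 + 0)) = (½)/5 = (½)*(⅕) = ⅒ ≈ 0.10000)
f(R, L) = R*(L + L*R)/10 (f(R, L) = ((L + L*R)*R)/10 = (R*(L + L*R))/10 = R*(L + L*R)/10)
(11*f(1/6, 2))*(-4)² - 919 = (11*((⅒)*2*(1/6)*(1 + 1/6)))*(-4)² - 919 = (11*((⅒)*2*(1*(⅙))*(1 + 1*(⅙))))*16 - 919 = (11*((⅒)*2*(⅙)*(1 + ⅙)))*16 - 919 = (11*((⅒)*2*(⅙)*(7/6)))*16 - 919 = (11*(7/180))*16 - 919 = (77/180)*16 - 919 = 308/45 - 919 = -41047/45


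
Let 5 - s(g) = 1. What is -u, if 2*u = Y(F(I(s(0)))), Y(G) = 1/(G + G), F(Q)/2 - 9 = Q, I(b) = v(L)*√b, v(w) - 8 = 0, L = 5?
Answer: -1/200 ≈ -0.0050000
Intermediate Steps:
v(w) = 8 (v(w) = 8 + 0 = 8)
s(g) = 4 (s(g) = 5 - 1*1 = 5 - 1 = 4)
I(b) = 8*√b
F(Q) = 18 + 2*Q
Y(G) = 1/(2*G)
u = 1/200 (u = (1/(2*(18 + 2*(8*√4))))/2 = (1/(2*(18 + 2*(8*2))))/2 = (1/(2*(18 + 2*16)))/2 = (1/(2*(18 + 32)))/2 = ((½)/50)/2 = ((½)*(1/50))/2 = (½)*(1/100) = 1/200 ≈ 0.0050000)
-u = -1*1/200 = -1/200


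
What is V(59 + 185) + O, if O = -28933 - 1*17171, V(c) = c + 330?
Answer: -45530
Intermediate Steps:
V(c) = 330 + c
O = -46104 (O = -28933 - 17171 = -46104)
V(59 + 185) + O = (330 + (59 + 185)) - 46104 = (330 + 244) - 46104 = 574 - 46104 = -45530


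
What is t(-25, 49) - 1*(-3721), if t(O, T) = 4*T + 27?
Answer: 3944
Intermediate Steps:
t(O, T) = 27 + 4*T
t(-25, 49) - 1*(-3721) = (27 + 4*49) - 1*(-3721) = (27 + 196) + 3721 = 223 + 3721 = 3944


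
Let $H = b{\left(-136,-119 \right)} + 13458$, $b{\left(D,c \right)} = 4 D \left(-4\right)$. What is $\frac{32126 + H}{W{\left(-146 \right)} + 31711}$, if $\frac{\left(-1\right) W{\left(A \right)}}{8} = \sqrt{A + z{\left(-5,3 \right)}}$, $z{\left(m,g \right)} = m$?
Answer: $\frac{302903472}{201119437} + \frac{76416 i \sqrt{151}}{201119437} \approx 1.5061 + 0.0046689 i$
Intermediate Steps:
$b{\left(D,c \right)} = - 16 D$
$H = 15634$ ($H = \left(-16\right) \left(-136\right) + 13458 = 2176 + 13458 = 15634$)
$W{\left(A \right)} = - 8 \sqrt{-5 + A}$ ($W{\left(A \right)} = - 8 \sqrt{A - 5} = - 8 \sqrt{-5 + A}$)
$\frac{32126 + H}{W{\left(-146 \right)} + 31711} = \frac{32126 + 15634}{- 8 \sqrt{-5 - 146} + 31711} = \frac{47760}{- 8 \sqrt{-151} + 31711} = \frac{47760}{- 8 i \sqrt{151} + 31711} = \frac{47760}{31711 - 8 i \sqrt{151}}$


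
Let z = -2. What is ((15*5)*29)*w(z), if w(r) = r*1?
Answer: -4350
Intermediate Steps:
w(r) = r
((15*5)*29)*w(z) = ((15*5)*29)*(-2) = (75*29)*(-2) = 2175*(-2) = -4350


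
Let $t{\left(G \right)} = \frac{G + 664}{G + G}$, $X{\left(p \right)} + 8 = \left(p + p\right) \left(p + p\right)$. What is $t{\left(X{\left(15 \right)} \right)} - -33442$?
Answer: $\frac{14915521}{446} \approx 33443.0$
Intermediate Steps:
$X{\left(p \right)} = -8 + 4 p^{2}$ ($X{\left(p \right)} = -8 + \left(p + p\right) \left(p + p\right) = -8 + 2 p 2 p = -8 + 4 p^{2}$)
$t{\left(G \right)} = \frac{664 + G}{2 G}$
$t{\left(X{\left(15 \right)} \right)} - -33442 = \frac{664 - \left(8 - 4 \cdot 15^{2}\right)}{2 \left(-8 + 4 \cdot 15^{2}\right)} - -33442 = \frac{664 + \left(-8 + 4 \cdot 225\right)}{2 \left(-8 + 4 \cdot 225\right)} + 33442 = \frac{664 + \left(-8 + 900\right)}{2 \left(-8 + 900\right)} + 33442 = \frac{664 + 892}{2 \cdot 892} + 33442 = \frac{1}{2} \cdot \frac{1}{892} \cdot 1556 + 33442 = \frac{389}{446} + 33442 = \frac{14915521}{446}$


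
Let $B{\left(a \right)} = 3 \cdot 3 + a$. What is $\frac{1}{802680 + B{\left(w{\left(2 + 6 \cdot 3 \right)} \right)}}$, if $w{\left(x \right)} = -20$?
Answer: $\frac{1}{802669} \approx 1.2458 \cdot 10^{-6}$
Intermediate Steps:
$B{\left(a \right)} = 9 + a$
$\frac{1}{802680 + B{\left(w{\left(2 + 6 \cdot 3 \right)} \right)}} = \frac{1}{802680 + \left(9 - 20\right)} = \frac{1}{802680 - 11} = \frac{1}{802669}$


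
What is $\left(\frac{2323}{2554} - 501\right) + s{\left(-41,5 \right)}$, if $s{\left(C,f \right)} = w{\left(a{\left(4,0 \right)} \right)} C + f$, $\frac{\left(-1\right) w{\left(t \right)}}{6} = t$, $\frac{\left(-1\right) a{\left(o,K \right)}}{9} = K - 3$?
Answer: $\frac{15699207}{2554} \approx 6146.9$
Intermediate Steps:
$a{\left(o,K \right)} = 27 - 9 K$ ($a{\left(o,K \right)} = - 9 \left(K - 3\right) = - 9 \left(-3 + K\right) = 27 - 9 K$)
$w{\left(t \right)} = - 6 t$
$s{\left(C,f \right)} = f - 162 C$ ($s{\left(C,f \right)} = - 6 \left(27 - 0\right) C + f = - 6 \left(27 + 0\right) C + f = \left(-6\right) 27 C + f = - 162 C + f = f - 162 C$)
$\left(\frac{2323}{2554} - 501\right) + s{\left(-41,5 \right)} = \left(\frac{2323}{2554} - 501\right) + \left(5 - -6642\right) = \left(2323 \cdot \frac{1}{2554} - 501\right) + \left(5 + 6642\right) = \left(\frac{2323}{2554} - 501\right) + 6647 = - \frac{1277231}{2554} + 6647 = \frac{15699207}{2554}$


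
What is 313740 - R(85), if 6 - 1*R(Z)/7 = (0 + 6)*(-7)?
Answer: 313404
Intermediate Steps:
R(Z) = 336 (R(Z) = 42 - 7*(0 + 6)*(-7) = 42 - 42*(-7) = 42 - 7*(-42) = 42 + 294 = 336)
313740 - R(85) = 313740 - 1*336 = 313740 - 336 = 313404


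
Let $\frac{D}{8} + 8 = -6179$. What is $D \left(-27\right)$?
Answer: $1336392$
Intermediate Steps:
$D = -49496$ ($D = -64 + 8 \left(-6179\right) = -64 - 49432 = -49496$)
$D \left(-27\right) = \left(-49496\right) \left(-27\right) = 1336392$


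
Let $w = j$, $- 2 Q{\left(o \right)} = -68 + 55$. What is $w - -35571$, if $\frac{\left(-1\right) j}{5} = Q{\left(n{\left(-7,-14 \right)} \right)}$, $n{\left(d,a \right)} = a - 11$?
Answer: $\frac{71077}{2} \approx 35539.0$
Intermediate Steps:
$n{\left(d,a \right)} = -11 + a$
$Q{\left(o \right)} = \frac{13}{2}$ ($Q{\left(o \right)} = - \frac{-68 + 55}{2} = \left(- \frac{1}{2}\right) \left(-13\right) = \frac{13}{2}$)
$j = - \frac{65}{2}$ ($j = \left(-5\right) \frac{13}{2} = - \frac{65}{2} \approx -32.5$)
$w = - \frac{65}{2} \approx -32.5$
$w - -35571 = - \frac{65}{2} - -35571 = - \frac{65}{2} + 35571 = \frac{71077}{2}$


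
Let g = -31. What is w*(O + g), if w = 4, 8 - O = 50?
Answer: -292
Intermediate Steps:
O = -42 (O = 8 - 1*50 = 8 - 50 = -42)
w*(O + g) = 4*(-42 - 31) = 4*(-73) = -292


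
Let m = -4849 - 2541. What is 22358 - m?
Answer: 29748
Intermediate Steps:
m = -7390
22358 - m = 22358 - 1*(-7390) = 22358 + 7390 = 29748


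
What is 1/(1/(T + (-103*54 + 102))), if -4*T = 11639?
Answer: -33479/4 ≈ -8369.8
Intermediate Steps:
T = -11639/4 (T = -¼*11639 = -11639/4 ≈ -2909.8)
1/(1/(T + (-103*54 + 102))) = 1/(1/(-11639/4 + (-103*54 + 102))) = 1/(1/(-11639/4 + (-5562 + 102))) = 1/(1/(-11639/4 - 5460)) = 1/(1/(-33479/4)) = 1/(-4/33479) = -33479/4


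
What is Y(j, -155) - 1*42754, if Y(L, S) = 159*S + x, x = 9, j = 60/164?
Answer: -67390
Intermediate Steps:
j = 15/41 (j = 60*(1/164) = 15/41 ≈ 0.36585)
Y(L, S) = 9 + 159*S (Y(L, S) = 159*S + 9 = 9 + 159*S)
Y(j, -155) - 1*42754 = (9 + 159*(-155)) - 1*42754 = (9 - 24645) - 42754 = -24636 - 42754 = -67390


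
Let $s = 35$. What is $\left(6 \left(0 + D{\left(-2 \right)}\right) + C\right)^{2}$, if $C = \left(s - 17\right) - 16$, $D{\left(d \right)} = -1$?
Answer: $16$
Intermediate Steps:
$C = 2$ ($C = \left(35 - 17\right) - 16 = 18 - 16 = 2$)
$\left(6 \left(0 + D{\left(-2 \right)}\right) + C\right)^{2} = \left(6 \left(0 - 1\right) + 2\right)^{2} = \left(6 \left(-1\right) + 2\right)^{2} = \left(-6 + 2\right)^{2} = \left(-4\right)^{2} = 16$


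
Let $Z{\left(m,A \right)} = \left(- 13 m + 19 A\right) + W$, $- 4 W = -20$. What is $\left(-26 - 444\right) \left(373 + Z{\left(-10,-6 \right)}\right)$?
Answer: $-185180$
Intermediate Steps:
$W = 5$ ($W = \left(- \frac{1}{4}\right) \left(-20\right) = 5$)
$Z{\left(m,A \right)} = 5 - 13 m + 19 A$ ($Z{\left(m,A \right)} = \left(- 13 m + 19 A\right) + 5 = 5 - 13 m + 19 A$)
$\left(-26 - 444\right) \left(373 + Z{\left(-10,-6 \right)}\right) = \left(-26 - 444\right) \left(373 + \left(5 - -130 + 19 \left(-6\right)\right)\right) = - 470 \left(373 + \left(5 + 130 - 114\right)\right) = - 470 \left(373 + 21\right) = \left(-470\right) 394 = -185180$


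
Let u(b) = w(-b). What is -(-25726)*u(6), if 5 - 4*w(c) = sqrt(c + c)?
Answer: 64315/2 - 12863*I*sqrt(3) ≈ 32158.0 - 22279.0*I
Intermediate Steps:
w(c) = 5/4 - sqrt(2)*sqrt(c)/4 (w(c) = 5/4 - sqrt(c + c)/4 = 5/4 - sqrt(2)*sqrt(c)/4)
u(b) = 5/4 - sqrt(2)*sqrt(-b)/4
-(-25726)*u(6) = -(-25726)*(5/4 - sqrt(2)*sqrt(-1*6)/4) = -(-25726)*(5/4 - sqrt(2)*sqrt(-6)/4) = -(-25726)*(5/4 - sqrt(2)*I*sqrt(6)/4) = -(-25726)*(5/4 - I*sqrt(3)/2) = -(-64315/2 + 12863*I*sqrt(3)) = 64315/2 - 12863*I*sqrt(3)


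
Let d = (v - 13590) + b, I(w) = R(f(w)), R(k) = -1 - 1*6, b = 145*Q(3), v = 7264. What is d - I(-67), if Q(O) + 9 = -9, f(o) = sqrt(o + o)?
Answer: -8929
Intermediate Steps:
f(o) = sqrt(2)*sqrt(o) (f(o) = sqrt(2*o) = sqrt(2)*sqrt(o))
Q(O) = -18 (Q(O) = -9 - 9 = -18)
b = -2610 (b = 145*(-18) = -2610)
R(k) = -7 (R(k) = -1 - 6 = -7)
I(w) = -7
d = -8936 (d = (7264 - 13590) - 2610 = -6326 - 2610 = -8936)
d - I(-67) = -8936 - 1*(-7) = -8936 + 7 = -8929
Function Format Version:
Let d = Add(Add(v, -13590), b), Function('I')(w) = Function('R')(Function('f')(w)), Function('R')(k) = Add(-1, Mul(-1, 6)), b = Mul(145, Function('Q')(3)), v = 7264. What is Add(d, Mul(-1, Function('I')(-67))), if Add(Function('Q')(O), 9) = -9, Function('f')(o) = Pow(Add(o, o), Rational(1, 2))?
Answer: -8929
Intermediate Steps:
Function('f')(o) = Mul(Pow(2, Rational(1, 2)), Pow(o, Rational(1, 2))) (Function('f')(o) = Pow(Mul(2, o), Rational(1, 2)) = Mul(Pow(2, Rational(1, 2)), Pow(o, Rational(1, 2))))
Function('Q')(O) = -18 (Function('Q')(O) = Add(-9, -9) = -18)
b = -2610 (b = Mul(145, -18) = -2610)
Function('R')(k) = -7 (Function('R')(k) = Add(-1, -6) = -7)
Function('I')(w) = -7
d = -8936 (d = Add(Add(7264, -13590), -2610) = Add(-6326, -2610) = -8936)
Add(d, Mul(-1, Function('I')(-67))) = Add(-8936, Mul(-1, -7)) = Add(-8936, 7) = -8929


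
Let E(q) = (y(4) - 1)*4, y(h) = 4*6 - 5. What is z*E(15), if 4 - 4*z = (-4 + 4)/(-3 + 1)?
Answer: 72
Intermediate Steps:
z = 1 (z = 1 - (-4 + 4)/(4*(-3 + 1)) = 1 - 0/(-2) = 1 - 0*(-1)/2 = 1 - ¼*0 = 1 + 0 = 1)
y(h) = 19 (y(h) = 24 - 5 = 19)
E(q) = 72 (E(q) = (19 - 1)*4 = 18*4 = 72)
z*E(15) = 1*72 = 72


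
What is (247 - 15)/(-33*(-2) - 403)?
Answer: -232/337 ≈ -0.68843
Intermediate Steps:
(247 - 15)/(-33*(-2) - 403) = 232/(66 - 403) = 232/(-337) = 232*(-1/337) = -232/337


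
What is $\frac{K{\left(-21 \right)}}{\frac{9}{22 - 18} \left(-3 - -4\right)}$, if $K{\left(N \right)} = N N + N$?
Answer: $\frac{560}{3} \approx 186.67$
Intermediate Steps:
$K{\left(N \right)} = N + N^{2}$ ($K{\left(N \right)} = N^{2} + N = N + N^{2}$)
$\frac{K{\left(-21 \right)}}{\frac{9}{22 - 18} \left(-3 - -4\right)} = \frac{\left(-21\right) \left(1 - 21\right)}{\frac{9}{22 - 18} \left(-3 - -4\right)} = \frac{\left(-21\right) \left(-20\right)}{\frac{9}{4} \left(-3 + 4\right)} = \frac{420}{9 \cdot \frac{1}{4} \cdot 1} = \frac{420}{\frac{9}{4} \cdot 1} = \frac{420}{\frac{9}{4}} = 420 \cdot \frac{4}{9} = \frac{560}{3}$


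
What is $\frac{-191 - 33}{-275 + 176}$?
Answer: $\frac{224}{99} \approx 2.2626$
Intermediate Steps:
$\frac{-191 - 33}{-275 + 176} = - \frac{224}{-99} = \left(-224\right) \left(- \frac{1}{99}\right) = \frac{224}{99}$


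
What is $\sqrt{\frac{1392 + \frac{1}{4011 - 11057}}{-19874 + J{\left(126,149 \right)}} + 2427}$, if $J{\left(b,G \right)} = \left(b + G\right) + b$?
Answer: $\frac{\sqrt{45688614679856985330}}{137206758} \approx 49.264$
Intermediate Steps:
$J{\left(b,G \right)} = G + 2 b$ ($J{\left(b,G \right)} = \left(G + b\right) + b = G + 2 b$)
$\sqrt{\frac{1392 + \frac{1}{4011 - 11057}}{-19874 + J{\left(126,149 \right)}} + 2427} = \sqrt{\frac{1392 + \frac{1}{4011 - 11057}}{-19874 + \left(149 + 2 \cdot 126\right)} + 2427} = \sqrt{\frac{1392 + \frac{1}{-7046}}{-19874 + \left(149 + 252\right)} + 2427} = \sqrt{\frac{1392 - \frac{1}{7046}}{-19874 + 401} + 2427} = \sqrt{\frac{9808031}{7046 \left(-19473\right)} + 2427} = \sqrt{\frac{9808031}{7046} \left(- \frac{1}{19473}\right) + 2427} = \sqrt{- \frac{9808031}{137206758} + 2427} = \sqrt{\frac{332990993635}{137206758}} = \frac{\sqrt{45688614679856985330}}{137206758}$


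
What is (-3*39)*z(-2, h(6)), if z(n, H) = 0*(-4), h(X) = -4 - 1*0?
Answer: 0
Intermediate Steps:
h(X) = -4 (h(X) = -4 + 0 = -4)
z(n, H) = 0
(-3*39)*z(-2, h(6)) = -3*39*0 = -117*0 = 0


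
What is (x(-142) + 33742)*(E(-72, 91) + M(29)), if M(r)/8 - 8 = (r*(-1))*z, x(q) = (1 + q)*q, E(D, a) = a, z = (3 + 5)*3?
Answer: -291024532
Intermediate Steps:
z = 24 (z = 8*3 = 24)
x(q) = q*(1 + q)
M(r) = 64 - 192*r (M(r) = 64 + 8*((r*(-1))*24) = 64 + 8*(-r*24) = 64 + 8*(-24*r) = 64 - 192*r)
(x(-142) + 33742)*(E(-72, 91) + M(29)) = (-142*(1 - 142) + 33742)*(91 + (64 - 192*29)) = (-142*(-141) + 33742)*(91 + (64 - 5568)) = (20022 + 33742)*(91 - 5504) = 53764*(-5413) = -291024532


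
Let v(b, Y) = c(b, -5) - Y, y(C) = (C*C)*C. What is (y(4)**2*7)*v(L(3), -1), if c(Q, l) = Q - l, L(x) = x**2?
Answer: 430080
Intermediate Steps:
y(C) = C**3 (y(C) = C**2*C = C**3)
v(b, Y) = 5 + b - Y (v(b, Y) = (b - 1*(-5)) - Y = (b + 5) - Y = (5 + b) - Y = 5 + b - Y)
(y(4)**2*7)*v(L(3), -1) = ((4**3)**2*7)*(5 + 3**2 - 1*(-1)) = (64**2*7)*(5 + 9 + 1) = (4096*7)*15 = 28672*15 = 430080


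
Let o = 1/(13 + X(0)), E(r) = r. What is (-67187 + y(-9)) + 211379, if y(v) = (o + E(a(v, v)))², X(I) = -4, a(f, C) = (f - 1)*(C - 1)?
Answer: 12491353/81 ≈ 1.5421e+5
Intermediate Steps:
a(f, C) = (-1 + C)*(-1 + f) (a(f, C) = (-1 + f)*(-1 + C) = (-1 + C)*(-1 + f))
o = ⅑ (o = 1/(13 - 4) = 1/9 = ⅑ ≈ 0.11111)
y(v) = (10/9 + v² - 2*v)² (y(v) = (⅑ + (1 - v - v + v*v))² = (⅑ + (1 - v - v + v²))² = (⅑ + (1 + v² - 2*v))² = (10/9 + v² - 2*v)²)
(-67187 + y(-9)) + 211379 = (-67187 + (10 - 18*(-9) + 9*(-9)²)²/81) + 211379 = (-67187 + (10 + 162 + 9*81)²/81) + 211379 = (-67187 + (10 + 162 + 729)²/81) + 211379 = (-67187 + (1/81)*901²) + 211379 = (-67187 + (1/81)*811801) + 211379 = (-67187 + 811801/81) + 211379 = -4630346/81 + 211379 = 12491353/81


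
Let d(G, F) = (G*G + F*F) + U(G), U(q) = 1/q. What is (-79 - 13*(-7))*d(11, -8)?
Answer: 24432/11 ≈ 2221.1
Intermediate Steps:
U(q) = 1/q
d(G, F) = F² + 1/G + G² (d(G, F) = (G*G + F*F) + 1/G = (G² + F²) + 1/G = (F² + G²) + 1/G = F² + 1/G + G²)
(-79 - 13*(-7))*d(11, -8) = (-79 - 13*(-7))*((-8)² + 1/11 + 11²) = (-79 + 91)*(64 + 1/11 + 121) = 12*(2036/11) = 24432/11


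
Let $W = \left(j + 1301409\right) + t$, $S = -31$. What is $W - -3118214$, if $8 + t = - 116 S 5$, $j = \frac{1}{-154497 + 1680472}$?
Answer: $\frac{6771659030126}{1525975} \approx 4.4376 \cdot 10^{6}$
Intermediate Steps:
$j = \frac{1}{1525975} \approx 6.5532 \cdot 10^{-7}$
$t = 17972$ ($t = -8 + \left(-116\right) \left(-31\right) 5 = -8 + 3596 \cdot 5 = -8 + 17980 = 17972$)
$W = \frac{2013342421476}{1525975}$ ($W = \left(\frac{1}{1525975} + 1301409\right) + 17972 = \frac{1985917598776}{1525975} + 17972 = \frac{2013342421476}{1525975} \approx 1.3194 \cdot 10^{6}$)
$W - -3118214 = \frac{2013342421476}{1525975} - -3118214 = \frac{2013342421476}{1525975} + 3118214 = \frac{6771659030126}{1525975}$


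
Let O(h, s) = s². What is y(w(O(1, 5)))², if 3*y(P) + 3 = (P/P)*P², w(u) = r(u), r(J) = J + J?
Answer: 6235009/9 ≈ 6.9278e+5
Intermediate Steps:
r(J) = 2*J
w(u) = 2*u
y(P) = -1 + P²/3 (y(P) = -1 + ((P/P)*P²)/3 = -1 + (1*P²)/3 = -1 + P²/3)
y(w(O(1, 5)))² = (-1 + (2*5²)²/3)² = (-1 + (2*25)²/3)² = (-1 + (⅓)*50²)² = (-1 + (⅓)*2500)² = (-1 + 2500/3)² = (2497/3)² = 6235009/9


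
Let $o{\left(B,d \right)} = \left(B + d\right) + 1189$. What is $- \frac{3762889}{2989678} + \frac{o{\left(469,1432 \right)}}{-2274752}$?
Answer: $- \frac{2142219345887}{1700194002464} \approx -1.26$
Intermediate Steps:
$o{\left(B,d \right)} = 1189 + B + d$
$- \frac{3762889}{2989678} + \frac{o{\left(469,1432 \right)}}{-2274752} = - \frac{3762889}{2989678} + \frac{1189 + 469 + 1432}{-2274752} = \left(-3762889\right) \frac{1}{2989678} + 3090 \left(- \frac{1}{2274752}\right) = - \frac{3762889}{2989678} - \frac{1545}{1137376} = - \frac{2142219345887}{1700194002464}$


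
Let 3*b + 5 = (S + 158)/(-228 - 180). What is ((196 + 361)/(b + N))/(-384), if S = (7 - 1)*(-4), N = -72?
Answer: 28407/1444832 ≈ 0.019661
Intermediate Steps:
S = -24 (S = 6*(-4) = -24)
b = -1087/612 (b = -5/3 + ((-24 + 158)/(-228 - 180))/3 = -5/3 + (134/(-408))/3 = -5/3 + (134*(-1/408))/3 = -5/3 + (⅓)*(-67/204) = -5/3 - 67/612 = -1087/612 ≈ -1.7761)
((196 + 361)/(b + N))/(-384) = ((196 + 361)/(-1087/612 - 72))/(-384) = (557/(-45151/612))*(-1/384) = (557*(-612/45151))*(-1/384) = -340884/45151*(-1/384) = 28407/1444832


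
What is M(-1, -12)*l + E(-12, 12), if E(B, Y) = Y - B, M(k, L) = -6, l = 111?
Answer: -642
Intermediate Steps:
M(-1, -12)*l + E(-12, 12) = -6*111 + (12 - 1*(-12)) = -666 + (12 + 12) = -666 + 24 = -642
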